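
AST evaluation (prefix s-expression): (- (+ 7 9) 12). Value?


Evaluate inner: (+ 7 9) = 16
Evaluate root: (- 16 12) = 4
Result: 4


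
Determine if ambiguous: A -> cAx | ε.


balanced c^n…x^n: each string has a unique parse
Unambiguous


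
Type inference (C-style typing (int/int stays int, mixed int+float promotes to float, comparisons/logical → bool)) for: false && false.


Operand types: bool && bool
Rule: logical operators take bool operands and yield bool
Result type: bool


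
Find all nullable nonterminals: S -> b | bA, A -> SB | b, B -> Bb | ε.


A nonterminal is nullable iff some alternative derives ε (directly, or every symbol in it is nullable)
Nullable: {B}


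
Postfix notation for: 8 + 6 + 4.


Left to right (same or higher precedence on left)
Postfix: 8 6 + 4 +


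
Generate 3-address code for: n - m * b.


Break into single-operator statements:
t1 = m * b
t2 = n - t1


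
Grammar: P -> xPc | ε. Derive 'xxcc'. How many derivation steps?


Derivation: P => xPc => xxPcc => xxcc
Steps: 3


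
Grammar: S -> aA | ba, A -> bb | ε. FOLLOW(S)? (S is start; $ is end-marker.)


$ ∈ FOLLOW(S). For each A -> αBβ: add FIRST(β)\{ε} to FOLLOW(B); if β nullable, add FOLLOW(A).
FOLLOW(S) = {$}


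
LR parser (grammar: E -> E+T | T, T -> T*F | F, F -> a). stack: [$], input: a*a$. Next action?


no handle on stack; shift 'a'
Action: shift


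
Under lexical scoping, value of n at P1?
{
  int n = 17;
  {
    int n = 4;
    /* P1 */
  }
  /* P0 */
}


n declared in the same block as P1
n = 4


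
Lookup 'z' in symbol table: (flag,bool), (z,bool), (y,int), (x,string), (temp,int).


Lookup 'z' → type bool


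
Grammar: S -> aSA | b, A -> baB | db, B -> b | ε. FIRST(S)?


Per alternative of S: FIRST(aSA) = {a}; FIRST(b) = {b}
FIRST(S) = {a, b}


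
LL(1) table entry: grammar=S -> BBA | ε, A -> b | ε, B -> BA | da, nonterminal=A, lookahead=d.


For [A, d]: ε is nullable and 'd' ∈ FOLLOW(A)
Entry: A -> ε


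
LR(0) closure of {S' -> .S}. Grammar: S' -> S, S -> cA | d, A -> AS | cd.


Start: S' -> .S
For each item with dot before a nonterminal B, add B -> .γ for every B-production
Closure: [S' -> .S, S -> .cA, S -> .d]


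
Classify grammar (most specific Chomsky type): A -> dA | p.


Right-linear: every RHS is a terminal or a terminal followed by one nonterminal
Classification: Type 3 (Regular)


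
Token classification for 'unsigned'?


Pattern: reserved word
Type: KEYWORD


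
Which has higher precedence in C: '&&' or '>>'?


'>>' is shift (level 8); '&&' is logical AND (level 2)
Higher level binds tighter
'>>' has higher precedence than '&&'


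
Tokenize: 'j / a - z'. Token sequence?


Scan left to right, longest-match per lexeme
Tokens: ID(j), OP(/), ID(a), OP(-), ID(z)


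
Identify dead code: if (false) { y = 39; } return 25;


condition is constant false, so the whole block is unreachable
Dead: 'if (false) { y = 39; }'


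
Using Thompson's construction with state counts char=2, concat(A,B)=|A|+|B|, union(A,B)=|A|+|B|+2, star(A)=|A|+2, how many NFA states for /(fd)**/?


Syntax tree has 2 char leaf(s), 0 union(s), 2 star(s)
chars contribute 2×2 = 4; each union adds +2; each star adds +2
Total: 4 + 0 + 4 = 8 states


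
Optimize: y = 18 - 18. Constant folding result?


18 - 18 = 0 at compile time
Optimized: y = 0


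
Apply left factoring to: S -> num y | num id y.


Common prefix: 'num'
Factored: S -> num S', S' -> y | id y


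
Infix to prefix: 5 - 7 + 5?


left-to-right (same/higher precedence on left): tree is (+ (- 5 7) 5)
Prefix: + - 5 7 5


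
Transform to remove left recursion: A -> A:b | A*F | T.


Left-recursive alternatives: A:b, A*F; non-recursive: T
Introduce A': A -> TA', A' -> :bA' | *FA' | ε


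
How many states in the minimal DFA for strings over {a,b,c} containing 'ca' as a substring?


KMP-style automaton: 2 progress states + 1 absorbing accept = 3
Minimal DFA: 3 states


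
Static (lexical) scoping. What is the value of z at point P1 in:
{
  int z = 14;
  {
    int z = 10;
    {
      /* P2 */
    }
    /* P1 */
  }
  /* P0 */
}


z declared in the same block as P1
z = 10


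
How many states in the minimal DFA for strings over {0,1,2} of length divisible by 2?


Track length mod 2: states 0..1, accept at 0
Minimal DFA: 2 states


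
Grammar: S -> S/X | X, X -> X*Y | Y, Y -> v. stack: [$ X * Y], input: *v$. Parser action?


handle 'X*Y' on top
Action: reduce (X -> X*Y)


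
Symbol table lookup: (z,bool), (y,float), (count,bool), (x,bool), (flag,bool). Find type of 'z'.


Lookup 'z' → type bool


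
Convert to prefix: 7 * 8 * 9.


left-to-right (same/higher precedence on left): tree is (* (* 7 8) 9)
Prefix: * * 7 8 9


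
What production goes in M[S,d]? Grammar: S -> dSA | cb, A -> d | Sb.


For [S, d]: 'd' ∈ FIRST(dSA)
Entry: S -> dSA


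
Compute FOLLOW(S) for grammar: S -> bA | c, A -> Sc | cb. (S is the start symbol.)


$ ∈ FOLLOW(S). For each A -> αBβ: add FIRST(β)\{ε} to FOLLOW(B); if β nullable, add FOLLOW(A).
FOLLOW(S) = {$, c}


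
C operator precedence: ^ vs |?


'^' is bitwise XOR (level 4); '|' is bitwise OR (level 3)
Higher level binds tighter
'^' has higher precedence than '|'


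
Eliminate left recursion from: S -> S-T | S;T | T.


Left-recursive alternatives: S-T, S;T; non-recursive: T
Introduce S': S -> TS', S' -> -TS' | ;TS' | ε


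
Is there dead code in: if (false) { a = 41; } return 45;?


condition is constant false, so the whole block is unreachable
Dead: 'if (false) { a = 41; }'


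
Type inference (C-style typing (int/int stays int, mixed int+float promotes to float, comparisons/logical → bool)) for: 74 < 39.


Operand types: int < int
Rule: comparison yields bool
Result type: bool


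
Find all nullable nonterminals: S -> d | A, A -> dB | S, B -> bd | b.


A nonterminal is nullable iff some alternative derives ε (directly, or every symbol in it is nullable)
Nullable: {}


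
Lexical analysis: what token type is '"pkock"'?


Pattern: double-quoted sequence
Type: STRING_LITERAL


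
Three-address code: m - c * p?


Break into single-operator statements:
t1 = c * p
t2 = m - t1


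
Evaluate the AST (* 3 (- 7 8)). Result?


Evaluate inner: (- 7 8) = -1
Evaluate root: (* 3 -1) = -3
Result: -3


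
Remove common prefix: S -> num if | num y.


Common prefix: 'num'
Factored: S -> num S', S' -> if | y


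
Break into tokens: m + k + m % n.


Scan left to right, longest-match per lexeme
Tokens: ID(m), OP(+), ID(k), OP(+), ID(m), OP(%), ID(n)


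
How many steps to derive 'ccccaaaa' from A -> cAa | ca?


Derivation: A => cAa => ccAaa => cccAaaa => ccccaaaa
Steps: 4


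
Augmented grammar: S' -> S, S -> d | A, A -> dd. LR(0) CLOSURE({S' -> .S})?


Start: S' -> .S
For each item with dot before a nonterminal B, add B -> .γ for every B-production
Closure: [S' -> .S, S -> .d, S -> .A, A -> .dd]


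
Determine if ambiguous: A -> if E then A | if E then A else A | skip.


dangling else: 'if E then if E then skip else skip' parses two ways
Ambiguous


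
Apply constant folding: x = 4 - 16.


4 - 16 = -12 at compile time
Optimized: x = -12


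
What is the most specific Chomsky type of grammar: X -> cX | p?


Right-linear: every RHS is a terminal or a terminal followed by one nonterminal
Classification: Type 3 (Regular)


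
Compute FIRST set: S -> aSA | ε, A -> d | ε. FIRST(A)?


Per alternative of A: FIRST(d) = {d}; FIRST(ε) = {ε}
FIRST(A) = {d, ε}


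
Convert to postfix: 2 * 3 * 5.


Left to right (same or higher precedence on left)
Postfix: 2 3 * 5 *


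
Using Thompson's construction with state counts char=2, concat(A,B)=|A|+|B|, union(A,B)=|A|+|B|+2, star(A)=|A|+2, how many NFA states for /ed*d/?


Syntax tree has 3 char leaf(s), 0 union(s), 1 star(s)
chars contribute 3×2 = 6; each union adds +2; each star adds +2
Total: 6 + 0 + 2 = 8 states


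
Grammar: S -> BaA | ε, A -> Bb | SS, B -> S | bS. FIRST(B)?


Per alternative of B: FIRST(S) = {a, b, ε}; FIRST(bS) = {b}
FIRST(B) = {a, b, ε}


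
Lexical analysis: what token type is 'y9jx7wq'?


Pattern: letter/underscore followed by alphanumerics, not a keyword
Type: IDENTIFIER


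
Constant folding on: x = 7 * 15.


7 * 15 = 105 at compile time
Optimized: x = 105


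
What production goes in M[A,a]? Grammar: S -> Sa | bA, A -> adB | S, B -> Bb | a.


For [A, a]: 'a' ∈ FIRST(adB)
Entry: A -> adB


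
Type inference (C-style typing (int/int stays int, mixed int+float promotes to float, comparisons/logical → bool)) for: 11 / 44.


Operand types: int / int
Rule: mixed int/float promotes to float; int/int stays int
Result type: int


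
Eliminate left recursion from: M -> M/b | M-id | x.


Left-recursive alternatives: M/b, M-id; non-recursive: x
Introduce M': M -> xM', M' -> /bM' | -idM' | ε


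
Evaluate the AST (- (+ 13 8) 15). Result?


Evaluate inner: (+ 13 8) = 21
Evaluate root: (- 21 15) = 6
Result: 6


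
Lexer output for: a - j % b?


Scan left to right, longest-match per lexeme
Tokens: ID(a), OP(-), ID(j), OP(%), ID(b)


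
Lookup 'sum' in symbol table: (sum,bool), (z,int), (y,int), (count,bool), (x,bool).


Lookup 'sum' → type bool


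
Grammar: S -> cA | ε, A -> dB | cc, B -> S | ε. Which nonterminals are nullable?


A nonterminal is nullable iff some alternative derives ε (directly, or every symbol in it is nullable)
Nullable: {B, S}


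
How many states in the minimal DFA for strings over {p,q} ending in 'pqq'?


Track the longest suffix of input matching a prefix of 'pqq': 4 classes (prefixes of length 0..3)
Minimal DFA: 4 states


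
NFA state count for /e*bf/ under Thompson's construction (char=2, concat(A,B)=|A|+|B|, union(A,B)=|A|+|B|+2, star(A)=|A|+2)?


Syntax tree has 3 char leaf(s), 0 union(s), 1 star(s)
chars contribute 3×2 = 6; each union adds +2; each star adds +2
Total: 6 + 0 + 2 = 8 states


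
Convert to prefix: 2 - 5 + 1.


left-to-right (same/higher precedence on left): tree is (+ (- 2 5) 1)
Prefix: + - 2 5 1


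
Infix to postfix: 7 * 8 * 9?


Left to right (same or higher precedence on left)
Postfix: 7 8 * 9 *


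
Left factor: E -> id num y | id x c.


Common prefix: 'id'
Factored: E -> id E', E' -> num y | x c


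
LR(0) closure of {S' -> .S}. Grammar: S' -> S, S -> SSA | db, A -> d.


Start: S' -> .S
For each item with dot before a nonterminal B, add B -> .γ for every B-production
Closure: [S' -> .S, S -> .SSA, S -> .db]


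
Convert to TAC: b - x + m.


Break into single-operator statements:
t1 = b - x
t2 = t1 + m


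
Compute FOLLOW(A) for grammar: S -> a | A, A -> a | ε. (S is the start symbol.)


$ ∈ FOLLOW(S). For each A -> αBβ: add FIRST(β)\{ε} to FOLLOW(B); if β nullable, add FOLLOW(A).
FOLLOW(A) = {$}


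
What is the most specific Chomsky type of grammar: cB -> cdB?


LHS has context (more than one symbol) and |LHS| ≤ |RHS|
Classification: Type 1 (Context-Sensitive)


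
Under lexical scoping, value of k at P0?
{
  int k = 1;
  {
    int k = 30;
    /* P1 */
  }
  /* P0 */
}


k declared in the same block as P0
k = 1


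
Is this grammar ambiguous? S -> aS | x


right-linear, alternatives start with distinct terminals 'a' vs 'x': unique leftmost derivation
Unambiguous


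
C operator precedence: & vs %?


'%' is multiplicative (level 10); '&' is bitwise AND (level 5)
Higher level binds tighter
'%' has higher precedence than '&'


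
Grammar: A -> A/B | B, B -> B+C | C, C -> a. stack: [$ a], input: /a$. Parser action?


'a' on top is the handle for C -> a
Action: reduce (C -> a)


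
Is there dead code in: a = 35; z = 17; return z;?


a is assigned but never read
Dead: 'a = 35'


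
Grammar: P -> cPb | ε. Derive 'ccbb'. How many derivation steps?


Derivation: P => cPb => ccPbb => ccbb
Steps: 3


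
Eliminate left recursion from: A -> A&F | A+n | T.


Left-recursive alternatives: A&F, A+n; non-recursive: T
Introduce A': A -> TA', A' -> &FA' | +nA' | ε


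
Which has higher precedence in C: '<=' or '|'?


'<=' is relational (level 7); '|' is bitwise OR (level 3)
Higher level binds tighter
'<=' has higher precedence than '|'


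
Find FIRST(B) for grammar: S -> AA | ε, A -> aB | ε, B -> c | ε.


Per alternative of B: FIRST(c) = {c}; FIRST(ε) = {ε}
FIRST(B) = {c, ε}


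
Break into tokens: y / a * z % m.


Scan left to right, longest-match per lexeme
Tokens: ID(y), OP(/), ID(a), OP(*), ID(z), OP(%), ID(m)


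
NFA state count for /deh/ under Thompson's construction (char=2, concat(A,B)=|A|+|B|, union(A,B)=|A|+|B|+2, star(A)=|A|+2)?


Syntax tree has 3 char leaf(s), 0 union(s), 0 star(s)
chars contribute 3×2 = 6; each union adds +2; each star adds +2
Total: 6 + 0 + 0 = 6 states


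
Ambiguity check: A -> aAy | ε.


balanced a^n…y^n: each string has a unique parse
Unambiguous


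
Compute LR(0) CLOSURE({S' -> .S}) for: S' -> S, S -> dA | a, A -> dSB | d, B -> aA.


Start: S' -> .S
For each item with dot before a nonterminal B, add B -> .γ for every B-production
Closure: [S' -> .S, S -> .dA, S -> .a]


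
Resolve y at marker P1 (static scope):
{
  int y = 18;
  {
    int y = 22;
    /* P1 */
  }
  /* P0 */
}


y declared in the same block as P1
y = 22


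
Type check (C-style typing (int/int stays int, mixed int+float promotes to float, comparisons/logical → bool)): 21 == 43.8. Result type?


Operand types: int == float
Rule: comparison yields bool
Result type: bool


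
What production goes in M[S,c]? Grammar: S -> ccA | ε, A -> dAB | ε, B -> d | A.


For [S, c]: 'c' ∈ FIRST(ccA)
Entry: S -> ccA


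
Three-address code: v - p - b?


Break into single-operator statements:
t1 = v - p
t2 = t1 - b


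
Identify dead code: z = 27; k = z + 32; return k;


z is read by k's definition; k is returned
No dead code


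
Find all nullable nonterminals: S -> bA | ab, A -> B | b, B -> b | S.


A nonterminal is nullable iff some alternative derives ε (directly, or every symbol in it is nullable)
Nullable: {}


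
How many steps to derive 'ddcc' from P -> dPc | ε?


Derivation: P => dPc => ddPcc => ddcc
Steps: 3


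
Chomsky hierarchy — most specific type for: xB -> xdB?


LHS has context (more than one symbol) and |LHS| ≤ |RHS|
Classification: Type 1 (Context-Sensitive)


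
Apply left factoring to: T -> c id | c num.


Common prefix: 'c'
Factored: T -> c T', T' -> id | num


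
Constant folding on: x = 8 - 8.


8 - 8 = 0 at compile time
Optimized: x = 0


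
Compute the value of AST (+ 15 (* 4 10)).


Evaluate inner: (* 4 10) = 40
Evaluate root: (+ 15 40) = 55
Result: 55


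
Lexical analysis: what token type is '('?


Pattern: delimiter/punctuation
Type: PUNCTUATION


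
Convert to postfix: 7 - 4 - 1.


Left to right (same or higher precedence on left)
Postfix: 7 4 - 1 -


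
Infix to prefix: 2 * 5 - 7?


left-to-right (same/higher precedence on left): tree is (- (* 2 5) 7)
Prefix: - * 2 5 7


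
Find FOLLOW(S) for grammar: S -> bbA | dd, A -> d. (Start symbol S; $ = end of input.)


$ ∈ FOLLOW(S). For each A -> αBβ: add FIRST(β)\{ε} to FOLLOW(B); if β nullable, add FOLLOW(A).
FOLLOW(S) = {$}


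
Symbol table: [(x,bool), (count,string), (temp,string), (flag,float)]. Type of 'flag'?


Lookup 'flag' → type float


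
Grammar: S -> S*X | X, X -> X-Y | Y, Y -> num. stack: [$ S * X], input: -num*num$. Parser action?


'-' can extend X; shift to build X -> X-Y
Action: shift


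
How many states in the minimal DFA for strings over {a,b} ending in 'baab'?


Track the longest suffix of input matching a prefix of 'baab': 5 classes (prefixes of length 0..4)
Minimal DFA: 5 states


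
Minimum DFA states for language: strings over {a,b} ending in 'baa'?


Track the longest suffix of input matching a prefix of 'baa': 4 classes (prefixes of length 0..3)
Minimal DFA: 4 states


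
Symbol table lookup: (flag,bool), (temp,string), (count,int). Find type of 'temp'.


Lookup 'temp' → type string


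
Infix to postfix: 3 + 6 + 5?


Left to right (same or higher precedence on left)
Postfix: 3 6 + 5 +


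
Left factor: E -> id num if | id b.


Common prefix: 'id'
Factored: E -> id E', E' -> num if | b


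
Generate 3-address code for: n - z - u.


Break into single-operator statements:
t1 = n - z
t2 = t1 - u


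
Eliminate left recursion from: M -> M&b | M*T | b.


Left-recursive alternatives: M&b, M*T; non-recursive: b
Introduce M': M -> bM', M' -> &bM' | *TM' | ε


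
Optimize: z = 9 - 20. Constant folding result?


9 - 20 = -11 at compile time
Optimized: z = -11


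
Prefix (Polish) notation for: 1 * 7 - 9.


left-to-right (same/higher precedence on left): tree is (- (* 1 7) 9)
Prefix: - * 1 7 9


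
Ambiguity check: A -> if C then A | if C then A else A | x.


dangling else: 'if C then if C then x else x' parses two ways
Ambiguous


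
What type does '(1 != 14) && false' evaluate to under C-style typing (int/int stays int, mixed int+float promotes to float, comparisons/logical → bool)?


Operand types: bool && bool
Rule: logical operators take bool operands and yield bool
Result type: bool


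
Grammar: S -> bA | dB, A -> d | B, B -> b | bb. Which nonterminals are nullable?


A nonterminal is nullable iff some alternative derives ε (directly, or every symbol in it is nullable)
Nullable: {}


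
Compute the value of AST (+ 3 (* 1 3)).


Evaluate inner: (* 1 3) = 3
Evaluate root: (+ 3 3) = 6
Result: 6


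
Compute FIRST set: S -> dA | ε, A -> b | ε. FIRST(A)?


Per alternative of A: FIRST(b) = {b}; FIRST(ε) = {ε}
FIRST(A) = {b, ε}


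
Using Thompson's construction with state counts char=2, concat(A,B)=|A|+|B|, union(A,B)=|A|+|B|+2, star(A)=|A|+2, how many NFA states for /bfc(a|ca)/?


Syntax tree has 6 char leaf(s), 1 union(s), 0 star(s)
chars contribute 6×2 = 12; each union adds +2; each star adds +2
Total: 12 + 2 + 0 = 14 states


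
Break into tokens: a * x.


Scan left to right, longest-match per lexeme
Tokens: ID(a), OP(*), ID(x)


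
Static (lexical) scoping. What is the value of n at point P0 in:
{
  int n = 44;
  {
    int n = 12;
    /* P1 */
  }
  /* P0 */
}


n declared in the same block as P0
n = 44


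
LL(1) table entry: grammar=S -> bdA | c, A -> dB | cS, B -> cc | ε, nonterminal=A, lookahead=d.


For [A, d]: 'd' ∈ FIRST(dB)
Entry: A -> dB


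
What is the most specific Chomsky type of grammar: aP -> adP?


LHS has context (more than one symbol) and |LHS| ≤ |RHS|
Classification: Type 1 (Context-Sensitive)


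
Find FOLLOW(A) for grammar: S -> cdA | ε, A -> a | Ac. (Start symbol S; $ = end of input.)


$ ∈ FOLLOW(S). For each A -> αBβ: add FIRST(β)\{ε} to FOLLOW(B); if β nullable, add FOLLOW(A).
FOLLOW(A) = {$, c}


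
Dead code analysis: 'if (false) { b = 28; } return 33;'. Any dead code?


condition is constant false, so the whole block is unreachable
Dead: 'if (false) { b = 28; }'


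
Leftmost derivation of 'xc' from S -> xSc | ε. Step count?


Derivation: S => xSc => xc
Steps: 2


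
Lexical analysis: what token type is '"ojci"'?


Pattern: double-quoted sequence
Type: STRING_LITERAL


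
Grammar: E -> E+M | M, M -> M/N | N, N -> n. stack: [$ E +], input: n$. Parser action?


no handle ('E+' is not any RHS); shift 'n'
Action: shift


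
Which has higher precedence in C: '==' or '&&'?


'==' is equality (level 6); '&&' is logical AND (level 2)
Higher level binds tighter
'==' has higher precedence than '&&'


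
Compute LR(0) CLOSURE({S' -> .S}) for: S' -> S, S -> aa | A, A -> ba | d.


Start: S' -> .S
For each item with dot before a nonterminal B, add B -> .γ for every B-production
Closure: [S' -> .S, S -> .aa, S -> .A, A -> .ba, A -> .d]


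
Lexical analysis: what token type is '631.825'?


Pattern: digits with a decimal point
Type: FLOAT_LITERAL


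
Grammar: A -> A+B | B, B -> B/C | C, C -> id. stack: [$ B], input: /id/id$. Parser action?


shift '/' to continue B -> B/C
Action: shift


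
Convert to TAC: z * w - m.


Break into single-operator statements:
t1 = z * w
t2 = t1 - m


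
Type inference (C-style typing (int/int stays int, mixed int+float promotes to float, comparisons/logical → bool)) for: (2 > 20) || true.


Operand types: bool || bool
Rule: logical operators take bool operands and yield bool
Result type: bool


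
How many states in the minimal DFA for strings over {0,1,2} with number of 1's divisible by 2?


Track (count of 1) mod 2: states 0..1, accept at 0
Minimal DFA: 2 states


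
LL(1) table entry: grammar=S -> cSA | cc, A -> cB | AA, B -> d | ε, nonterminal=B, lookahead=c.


For [B, c]: ε is nullable and 'c' ∈ FOLLOW(B)
Entry: B -> ε


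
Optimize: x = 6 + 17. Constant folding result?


6 + 17 = 23 at compile time
Optimized: x = 23


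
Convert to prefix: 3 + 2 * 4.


'*' binds tighter: tree is (+ 3 (* 2 4))
Prefix: + 3 * 2 4


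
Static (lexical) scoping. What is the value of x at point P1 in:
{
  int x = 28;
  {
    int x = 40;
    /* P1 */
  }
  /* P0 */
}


x declared in the same block as P1
x = 40


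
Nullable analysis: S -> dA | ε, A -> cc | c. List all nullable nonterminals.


A nonterminal is nullable iff some alternative derives ε (directly, or every symbol in it is nullable)
Nullable: {S}


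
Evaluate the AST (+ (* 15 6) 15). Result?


Evaluate inner: (* 15 6) = 90
Evaluate root: (+ 90 15) = 105
Result: 105


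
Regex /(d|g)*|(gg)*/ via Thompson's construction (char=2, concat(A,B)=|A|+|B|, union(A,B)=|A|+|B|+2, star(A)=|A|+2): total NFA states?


Syntax tree has 4 char leaf(s), 2 union(s), 2 star(s)
chars contribute 4×2 = 8; each union adds +2; each star adds +2
Total: 8 + 4 + 4 = 16 states


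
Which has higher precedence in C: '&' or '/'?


'/' is multiplicative (level 10); '&' is bitwise AND (level 5)
Higher level binds tighter
'/' has higher precedence than '&'


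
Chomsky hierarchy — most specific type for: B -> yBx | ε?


Single nonterminal LHS, but y^n x^n is not regular
Classification: Type 2 (Context-Free)


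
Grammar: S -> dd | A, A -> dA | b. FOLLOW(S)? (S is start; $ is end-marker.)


$ ∈ FOLLOW(S). For each A -> αBβ: add FIRST(β)\{ε} to FOLLOW(B); if β nullable, add FOLLOW(A).
FOLLOW(S) = {$}


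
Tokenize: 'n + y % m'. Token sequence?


Scan left to right, longest-match per lexeme
Tokens: ID(n), OP(+), ID(y), OP(%), ID(m)


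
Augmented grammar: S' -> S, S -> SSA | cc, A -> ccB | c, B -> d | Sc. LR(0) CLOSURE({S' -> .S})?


Start: S' -> .S
For each item with dot before a nonterminal B, add B -> .γ for every B-production
Closure: [S' -> .S, S -> .SSA, S -> .cc]


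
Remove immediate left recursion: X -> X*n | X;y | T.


Left-recursive alternatives: X*n, X;y; non-recursive: T
Introduce X': X -> TX', X' -> *nX' | ;yX' | ε


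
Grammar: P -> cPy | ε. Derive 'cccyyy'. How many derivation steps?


Derivation: P => cPy => ccPyy => cccPyyy => cccyyy
Steps: 4


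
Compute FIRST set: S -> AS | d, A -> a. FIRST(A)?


Per alternative of A: FIRST(a) = {a}
FIRST(A) = {a}


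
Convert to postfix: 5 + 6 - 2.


Left to right (same or higher precedence on left)
Postfix: 5 6 + 2 -


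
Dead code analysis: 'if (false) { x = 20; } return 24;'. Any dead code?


condition is constant false, so the whole block is unreachable
Dead: 'if (false) { x = 20; }'


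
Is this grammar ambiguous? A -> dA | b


right-linear, alternatives start with distinct terminals 'd' vs 'b': unique leftmost derivation
Unambiguous


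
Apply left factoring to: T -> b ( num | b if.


Common prefix: 'b'
Factored: T -> b T', T' -> ( num | if


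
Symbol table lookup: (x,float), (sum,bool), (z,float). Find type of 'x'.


Lookup 'x' → type float


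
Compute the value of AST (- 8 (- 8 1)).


Evaluate inner: (- 8 1) = 7
Evaluate root: (- 8 7) = 1
Result: 1


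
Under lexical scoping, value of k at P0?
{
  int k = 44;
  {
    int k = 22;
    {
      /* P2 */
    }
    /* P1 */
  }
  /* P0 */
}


k declared in the same block as P0
k = 44


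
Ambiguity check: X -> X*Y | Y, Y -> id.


precedence layered via separate nonterminal Y: deterministic
Unambiguous


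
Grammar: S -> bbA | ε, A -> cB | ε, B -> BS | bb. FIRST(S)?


Per alternative of S: FIRST(bbA) = {b}; FIRST(ε) = {ε}
FIRST(S) = {b, ε}


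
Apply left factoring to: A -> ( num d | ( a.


Common prefix: '('
Factored: A -> ( A', A' -> num d | a


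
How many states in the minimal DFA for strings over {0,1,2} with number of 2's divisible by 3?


Track (count of 2) mod 3: states 0..2, accept at 0
Minimal DFA: 3 states


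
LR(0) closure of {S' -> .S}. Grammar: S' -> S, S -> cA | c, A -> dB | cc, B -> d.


Start: S' -> .S
For each item with dot before a nonterminal B, add B -> .γ for every B-production
Closure: [S' -> .S, S -> .cA, S -> .c]


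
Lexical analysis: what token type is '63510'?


Pattern: digits only
Type: INTEGER_LITERAL


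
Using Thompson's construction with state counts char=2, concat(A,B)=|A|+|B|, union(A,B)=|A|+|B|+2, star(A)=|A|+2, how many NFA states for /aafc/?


Syntax tree has 4 char leaf(s), 0 union(s), 0 star(s)
chars contribute 4×2 = 8; each union adds +2; each star adds +2
Total: 8 + 0 + 0 = 8 states


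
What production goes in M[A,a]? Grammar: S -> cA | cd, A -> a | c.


For [A, a]: 'a' ∈ FIRST(a)
Entry: A -> a


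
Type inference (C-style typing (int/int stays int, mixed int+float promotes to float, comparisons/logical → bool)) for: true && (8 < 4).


Operand types: bool && bool
Rule: logical operators take bool operands and yield bool
Result type: bool


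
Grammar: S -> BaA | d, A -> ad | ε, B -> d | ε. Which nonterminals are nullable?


A nonterminal is nullable iff some alternative derives ε (directly, or every symbol in it is nullable)
Nullable: {A, B}


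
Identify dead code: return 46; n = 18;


statement follows a return and is unreachable
Dead: 'n = 18'


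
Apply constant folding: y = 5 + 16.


5 + 16 = 21 at compile time
Optimized: y = 21


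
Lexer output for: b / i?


Scan left to right, longest-match per lexeme
Tokens: ID(b), OP(/), ID(i)


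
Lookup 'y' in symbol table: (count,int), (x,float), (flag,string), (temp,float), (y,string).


Lookup 'y' → type string


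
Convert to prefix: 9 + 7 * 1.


'*' binds tighter: tree is (+ 9 (* 7 1))
Prefix: + 9 * 7 1


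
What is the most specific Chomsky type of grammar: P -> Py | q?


Left-linear: every RHS is a terminal or one nonterminal followed by a terminal
Classification: Type 3 (Regular)


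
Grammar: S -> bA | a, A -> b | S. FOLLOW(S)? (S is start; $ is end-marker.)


$ ∈ FOLLOW(S). For each A -> αBβ: add FIRST(β)\{ε} to FOLLOW(B); if β nullable, add FOLLOW(A).
FOLLOW(S) = {$}


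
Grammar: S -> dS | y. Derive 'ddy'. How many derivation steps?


Derivation: S => dS => ddS => ddy
Steps: 3


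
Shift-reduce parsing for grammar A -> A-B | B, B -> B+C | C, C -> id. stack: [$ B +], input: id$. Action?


no handle; shift 'id'
Action: shift


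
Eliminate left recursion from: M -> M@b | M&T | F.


Left-recursive alternatives: M@b, M&T; non-recursive: F
Introduce M': M -> FM', M' -> @bM' | &TM' | ε


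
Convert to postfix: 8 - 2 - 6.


Left to right (same or higher precedence on left)
Postfix: 8 2 - 6 -


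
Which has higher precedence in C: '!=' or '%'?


'%' is multiplicative (level 10); '!=' is equality (level 6)
Higher level binds tighter
'%' has higher precedence than '!='


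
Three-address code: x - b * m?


Break into single-operator statements:
t1 = b * m
t2 = x - t1


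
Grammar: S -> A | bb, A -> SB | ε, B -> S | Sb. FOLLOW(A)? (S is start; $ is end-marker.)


$ ∈ FOLLOW(S). For each A -> αBβ: add FIRST(β)\{ε} to FOLLOW(B); if β nullable, add FOLLOW(A).
FOLLOW(A) = {$, b}


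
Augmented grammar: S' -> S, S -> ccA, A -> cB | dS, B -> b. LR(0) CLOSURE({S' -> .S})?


Start: S' -> .S
For each item with dot before a nonterminal B, add B -> .γ for every B-production
Closure: [S' -> .S, S -> .ccA]


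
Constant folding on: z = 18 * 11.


18 * 11 = 198 at compile time
Optimized: z = 198


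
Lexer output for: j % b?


Scan left to right, longest-match per lexeme
Tokens: ID(j), OP(%), ID(b)


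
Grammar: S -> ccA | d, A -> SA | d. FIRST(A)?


Per alternative of A: FIRST(SA) = {c, d}; FIRST(d) = {d}
FIRST(A) = {c, d}


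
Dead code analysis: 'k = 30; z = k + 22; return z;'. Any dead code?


k is read by z's definition; z is returned
No dead code


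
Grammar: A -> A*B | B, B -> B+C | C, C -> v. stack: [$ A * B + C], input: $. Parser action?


handle 'B+C' on top
Action: reduce (B -> B+C)


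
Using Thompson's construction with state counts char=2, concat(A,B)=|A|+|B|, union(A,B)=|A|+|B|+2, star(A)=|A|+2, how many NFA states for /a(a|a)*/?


Syntax tree has 3 char leaf(s), 1 union(s), 1 star(s)
chars contribute 3×2 = 6; each union adds +2; each star adds +2
Total: 6 + 2 + 2 = 10 states


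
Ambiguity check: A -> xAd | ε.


balanced x^n…d^n: each string has a unique parse
Unambiguous


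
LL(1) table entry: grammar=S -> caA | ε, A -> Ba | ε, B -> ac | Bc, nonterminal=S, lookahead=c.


For [S, c]: 'c' ∈ FIRST(caA)
Entry: S -> caA


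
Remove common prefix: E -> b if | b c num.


Common prefix: 'b'
Factored: E -> b E', E' -> if | c num


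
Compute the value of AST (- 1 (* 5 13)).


Evaluate inner: (* 5 13) = 65
Evaluate root: (- 1 65) = -64
Result: -64


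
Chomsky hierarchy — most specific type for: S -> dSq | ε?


Single nonterminal LHS, but d^n q^n is not regular
Classification: Type 2 (Context-Free)


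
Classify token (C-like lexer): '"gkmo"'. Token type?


Pattern: double-quoted sequence
Type: STRING_LITERAL


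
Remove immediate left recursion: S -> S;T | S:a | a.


Left-recursive alternatives: S;T, S:a; non-recursive: a
Introduce S': S -> aS', S' -> ;TS' | :aS' | ε


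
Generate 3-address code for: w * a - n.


Break into single-operator statements:
t1 = w * a
t2 = t1 - n


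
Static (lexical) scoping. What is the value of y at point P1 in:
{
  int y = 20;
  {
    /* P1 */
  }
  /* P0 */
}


P1's block does not declare y; resolves to the enclosing declaration at depth 0
y = 20


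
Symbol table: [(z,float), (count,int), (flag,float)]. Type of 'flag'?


Lookup 'flag' → type float


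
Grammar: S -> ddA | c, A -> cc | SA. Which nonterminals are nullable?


A nonterminal is nullable iff some alternative derives ε (directly, or every symbol in it is nullable)
Nullable: {}


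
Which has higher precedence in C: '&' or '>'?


'>' is relational (level 7); '&' is bitwise AND (level 5)
Higher level binds tighter
'>' has higher precedence than '&'


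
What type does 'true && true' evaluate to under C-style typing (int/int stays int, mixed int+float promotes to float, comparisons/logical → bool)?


Operand types: bool && bool
Rule: logical operators take bool operands and yield bool
Result type: bool


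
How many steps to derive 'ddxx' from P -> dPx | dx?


Derivation: P => dPx => ddxx
Steps: 2


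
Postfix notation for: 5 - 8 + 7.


Left to right (same or higher precedence on left)
Postfix: 5 8 - 7 +


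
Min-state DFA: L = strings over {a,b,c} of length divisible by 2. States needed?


Track length mod 2: states 0..1, accept at 0
Minimal DFA: 2 states


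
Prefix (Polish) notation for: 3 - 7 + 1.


left-to-right (same/higher precedence on left): tree is (+ (- 3 7) 1)
Prefix: + - 3 7 1


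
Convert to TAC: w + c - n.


Break into single-operator statements:
t1 = w + c
t2 = t1 - n


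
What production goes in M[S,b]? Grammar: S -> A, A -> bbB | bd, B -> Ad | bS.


For [S, b]: 'b' ∈ FIRST(A)
Entry: S -> A


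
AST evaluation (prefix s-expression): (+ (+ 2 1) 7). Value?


Evaluate inner: (+ 2 1) = 3
Evaluate root: (+ 3 7) = 10
Result: 10


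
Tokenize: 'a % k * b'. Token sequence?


Scan left to right, longest-match per lexeme
Tokens: ID(a), OP(%), ID(k), OP(*), ID(b)


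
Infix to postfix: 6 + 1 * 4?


* has higher precedence, evaluate 1*4 first
Postfix: 6 1 4 * +


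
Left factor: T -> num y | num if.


Common prefix: 'num'
Factored: T -> num T', T' -> y | if


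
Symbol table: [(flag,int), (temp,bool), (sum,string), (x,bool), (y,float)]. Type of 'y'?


Lookup 'y' → type float


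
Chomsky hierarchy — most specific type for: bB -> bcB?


LHS has context (more than one symbol) and |LHS| ≤ |RHS|
Classification: Type 1 (Context-Sensitive)


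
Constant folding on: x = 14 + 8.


14 + 8 = 22 at compile time
Optimized: x = 22


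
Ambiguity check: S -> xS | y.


right-linear, alternatives start with distinct terminals 'x' vs 'y': unique leftmost derivation
Unambiguous


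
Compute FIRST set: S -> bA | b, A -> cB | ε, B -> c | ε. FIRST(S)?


Per alternative of S: FIRST(bA) = {b}; FIRST(b) = {b}
FIRST(S) = {b}


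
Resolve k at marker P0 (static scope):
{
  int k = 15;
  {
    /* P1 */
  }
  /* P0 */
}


k declared in the same block as P0
k = 15


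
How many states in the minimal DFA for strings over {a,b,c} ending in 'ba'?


Track the longest suffix of input matching a prefix of 'ba': 3 classes (prefixes of length 0..2)
Minimal DFA: 3 states


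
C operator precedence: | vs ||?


'|' is bitwise OR (level 3); '||' is logical OR (level 1)
Higher level binds tighter
'|' has higher precedence than '||'


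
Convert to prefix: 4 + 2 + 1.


left-to-right (same/higher precedence on left): tree is (+ (+ 4 2) 1)
Prefix: + + 4 2 1


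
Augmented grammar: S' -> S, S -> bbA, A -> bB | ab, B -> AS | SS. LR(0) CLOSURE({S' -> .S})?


Start: S' -> .S
For each item with dot before a nonterminal B, add B -> .γ for every B-production
Closure: [S' -> .S, S -> .bbA]


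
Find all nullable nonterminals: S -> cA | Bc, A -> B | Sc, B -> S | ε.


A nonterminal is nullable iff some alternative derives ε (directly, or every symbol in it is nullable)
Nullable: {A, B}


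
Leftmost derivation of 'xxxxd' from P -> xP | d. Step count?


Derivation: P => xP => xxP => xxxP => xxxxP => xxxxd
Steps: 5


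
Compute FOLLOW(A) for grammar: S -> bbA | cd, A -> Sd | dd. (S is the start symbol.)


$ ∈ FOLLOW(S). For each A -> αBβ: add FIRST(β)\{ε} to FOLLOW(B); if β nullable, add FOLLOW(A).
FOLLOW(A) = {$, d}


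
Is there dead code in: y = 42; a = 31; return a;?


y is assigned but never read
Dead: 'y = 42'


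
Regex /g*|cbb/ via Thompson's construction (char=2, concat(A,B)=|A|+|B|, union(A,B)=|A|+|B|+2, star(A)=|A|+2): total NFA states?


Syntax tree has 4 char leaf(s), 1 union(s), 1 star(s)
chars contribute 4×2 = 8; each union adds +2; each star adds +2
Total: 8 + 2 + 2 = 12 states


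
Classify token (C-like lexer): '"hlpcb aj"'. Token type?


Pattern: double-quoted sequence
Type: STRING_LITERAL


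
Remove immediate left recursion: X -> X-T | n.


Left-recursive alternatives: X-T; non-recursive: n
Introduce X': X -> nX', X' -> -TX' | ε


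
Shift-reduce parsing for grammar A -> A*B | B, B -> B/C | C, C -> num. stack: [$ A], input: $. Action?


start symbol A on stack, input exhausted
Action: accept


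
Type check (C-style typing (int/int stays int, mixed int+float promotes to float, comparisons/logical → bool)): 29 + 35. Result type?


Operand types: int + int
Rule: mixed int/float promotes to float; int/int stays int
Result type: int


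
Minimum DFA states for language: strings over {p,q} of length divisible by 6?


Track length mod 6: states 0..5, accept at 0
Minimal DFA: 6 states


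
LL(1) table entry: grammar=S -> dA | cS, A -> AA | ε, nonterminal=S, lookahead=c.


For [S, c]: 'c' ∈ FIRST(cS)
Entry: S -> cS


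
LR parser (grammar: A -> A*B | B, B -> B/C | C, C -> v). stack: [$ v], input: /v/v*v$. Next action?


'v' on top is the handle for C -> v
Action: reduce (C -> v)


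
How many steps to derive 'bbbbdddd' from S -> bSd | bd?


Derivation: S => bSd => bbSdd => bbbSddd => bbbbdddd
Steps: 4


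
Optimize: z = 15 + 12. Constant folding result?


15 + 12 = 27 at compile time
Optimized: z = 27


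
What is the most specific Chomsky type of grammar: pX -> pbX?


LHS has context (more than one symbol) and |LHS| ≤ |RHS|
Classification: Type 1 (Context-Sensitive)


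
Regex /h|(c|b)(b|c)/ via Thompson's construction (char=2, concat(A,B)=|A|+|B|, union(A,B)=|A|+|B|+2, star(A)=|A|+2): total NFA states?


Syntax tree has 5 char leaf(s), 3 union(s), 0 star(s)
chars contribute 5×2 = 10; each union adds +2; each star adds +2
Total: 10 + 6 + 0 = 16 states


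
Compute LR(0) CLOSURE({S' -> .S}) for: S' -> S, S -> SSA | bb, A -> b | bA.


Start: S' -> .S
For each item with dot before a nonterminal B, add B -> .γ for every B-production
Closure: [S' -> .S, S -> .SSA, S -> .bb]


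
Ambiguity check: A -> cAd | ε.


balanced c^n…d^n: each string has a unique parse
Unambiguous


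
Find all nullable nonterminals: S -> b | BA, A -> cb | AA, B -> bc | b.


A nonterminal is nullable iff some alternative derives ε (directly, or every symbol in it is nullable)
Nullable: {}


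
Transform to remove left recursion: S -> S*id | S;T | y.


Left-recursive alternatives: S*id, S;T; non-recursive: y
Introduce S': S -> yS', S' -> *idS' | ;TS' | ε


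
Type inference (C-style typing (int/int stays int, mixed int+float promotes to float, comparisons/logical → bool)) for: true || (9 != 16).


Operand types: bool || bool
Rule: logical operators take bool operands and yield bool
Result type: bool


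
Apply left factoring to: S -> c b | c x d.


Common prefix: 'c'
Factored: S -> c S', S' -> b | x d


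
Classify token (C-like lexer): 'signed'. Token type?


Pattern: reserved word
Type: KEYWORD


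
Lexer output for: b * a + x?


Scan left to right, longest-match per lexeme
Tokens: ID(b), OP(*), ID(a), OP(+), ID(x)


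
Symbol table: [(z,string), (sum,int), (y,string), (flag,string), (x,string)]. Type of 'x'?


Lookup 'x' → type string


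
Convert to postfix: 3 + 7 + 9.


Left to right (same or higher precedence on left)
Postfix: 3 7 + 9 +


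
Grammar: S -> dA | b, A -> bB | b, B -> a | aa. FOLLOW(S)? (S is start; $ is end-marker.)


$ ∈ FOLLOW(S). For each A -> αBβ: add FIRST(β)\{ε} to FOLLOW(B); if β nullable, add FOLLOW(A).
FOLLOW(S) = {$}


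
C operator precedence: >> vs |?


'>>' is shift (level 8); '|' is bitwise OR (level 3)
Higher level binds tighter
'>>' has higher precedence than '|'


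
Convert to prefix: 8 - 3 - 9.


left-to-right (same/higher precedence on left): tree is (- (- 8 3) 9)
Prefix: - - 8 3 9


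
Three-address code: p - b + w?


Break into single-operator statements:
t1 = p - b
t2 = t1 + w
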